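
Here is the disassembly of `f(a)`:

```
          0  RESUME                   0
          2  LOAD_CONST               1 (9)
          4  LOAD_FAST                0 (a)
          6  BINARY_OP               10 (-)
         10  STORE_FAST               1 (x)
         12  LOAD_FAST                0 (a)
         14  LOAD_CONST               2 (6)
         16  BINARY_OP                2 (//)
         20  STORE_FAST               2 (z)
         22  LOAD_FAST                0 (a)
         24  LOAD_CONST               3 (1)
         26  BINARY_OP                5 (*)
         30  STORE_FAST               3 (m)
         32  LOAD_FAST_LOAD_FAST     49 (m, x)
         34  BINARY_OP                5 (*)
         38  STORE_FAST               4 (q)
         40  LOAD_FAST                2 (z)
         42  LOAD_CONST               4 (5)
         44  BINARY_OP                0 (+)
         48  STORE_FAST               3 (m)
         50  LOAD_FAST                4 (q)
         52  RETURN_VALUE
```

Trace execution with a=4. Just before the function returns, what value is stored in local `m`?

LOAD_CONST → push 9. Stack: [9]
LOAD_FAST a → push 4. Stack: [9, 4]
BINARY_OP - → 9 - 4 = 5. Stack: [5]
STORE_FAST x → x=5. Stack: []
LOAD_FAST a → push 4. Stack: [4]
LOAD_CONST → push 6. Stack: [4, 6]
BINARY_OP // → 4 // 6 = 0. Stack: [0]
STORE_FAST z → z=0. Stack: []
LOAD_FAST a → push 4. Stack: [4]
LOAD_CONST → push 1. Stack: [4, 1]
BINARY_OP * → 4 * 1 = 4. Stack: [4]
STORE_FAST m → m=4. Stack: []
LOAD_FAST_LOAD_FAST m,x → push 4,5. Stack: [4, 5]
BINARY_OP * → 4 * 5 = 20. Stack: [20]
STORE_FAST q → q=20. Stack: []
LOAD_FAST z → push 0. Stack: [0]
LOAD_CONST → push 5. Stack: [0, 5]
BINARY_OP + → 0 + 5 = 5. Stack: [5]
STORE_FAST m → m=5. Stack: []
LOAD_FAST q → push 20. Stack: [20]
RETURN_VALUE → return 20.

5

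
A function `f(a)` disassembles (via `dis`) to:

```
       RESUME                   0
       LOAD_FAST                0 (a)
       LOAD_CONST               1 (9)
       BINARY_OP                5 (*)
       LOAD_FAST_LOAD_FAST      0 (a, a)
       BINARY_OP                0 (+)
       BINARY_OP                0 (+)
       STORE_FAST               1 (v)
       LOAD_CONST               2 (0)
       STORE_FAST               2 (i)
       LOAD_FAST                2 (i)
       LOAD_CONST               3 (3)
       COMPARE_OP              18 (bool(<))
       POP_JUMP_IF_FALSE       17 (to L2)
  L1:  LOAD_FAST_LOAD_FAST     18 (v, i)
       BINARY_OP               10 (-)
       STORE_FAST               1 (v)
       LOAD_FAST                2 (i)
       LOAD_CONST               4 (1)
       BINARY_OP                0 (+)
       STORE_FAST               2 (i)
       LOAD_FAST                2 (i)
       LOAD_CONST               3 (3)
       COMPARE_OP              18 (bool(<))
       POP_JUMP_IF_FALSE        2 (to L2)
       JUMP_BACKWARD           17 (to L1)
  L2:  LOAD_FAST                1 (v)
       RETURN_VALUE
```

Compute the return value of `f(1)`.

8

LOAD_FAST a → push 1. Stack: [1]
LOAD_CONST → push 9. Stack: [1, 9]
BINARY_OP * → 1 * 9 = 9. Stack: [9]
LOAD_FAST_LOAD_FAST a,a → push 1,1. Stack: [9, 1, 1]
BINARY_OP + → 1 + 1 = 2. Stack: [9, 2]
BINARY_OP + → 9 + 2 = 11. Stack: [11]
STORE_FAST v → v=11. Stack: []
LOAD_CONST → push 0. Stack: [0]
STORE_FAST i → i=0. Stack: []
LOAD_FAST i → push 0. Stack: [0]
LOAD_CONST → push 3. Stack: [0, 3]
COMPARE_OP bool(<) → 0 vs 3 = True. Stack: [True]
POP_JUMP_IF_FALSE → pop True; no jump. Stack: []
LOAD_FAST_LOAD_FAST v,i → push 11,0. Stack: [11, 0]
BINARY_OP - → 11 - 0 = 11. Stack: [11]
STORE_FAST v → v=11. Stack: []
LOAD_FAST i → push 0. Stack: [0]
LOAD_CONST → push 1. Stack: [0, 1]
BINARY_OP + → 0 + 1 = 1. Stack: [1]
STORE_FAST i → i=1. Stack: []
LOAD_FAST i → push 1. Stack: [1]
LOAD_CONST → push 3. Stack: [1, 3]
COMPARE_OP bool(<) → 1 vs 3 = True. Stack: [True]
POP_JUMP_IF_FALSE → pop True; no jump. Stack: []
LOAD_FAST_LOAD_FAST v,i → push 11,1. Stack: [11, 1]
BINARY_OP - → 11 - 1 = 10. Stack: [10]
STORE_FAST v → v=10. Stack: []
LOAD_FAST i → push 1. Stack: [1]
LOAD_CONST → push 1. Stack: [1, 1]
BINARY_OP + → 1 + 1 = 2. Stack: [2]
STORE_FAST i → i=2. Stack: []
LOAD_FAST i → push 2. Stack: [2]
LOAD_CONST → push 3. Stack: [2, 3]
COMPARE_OP bool(<) → 2 vs 3 = True. Stack: [True]
POP_JUMP_IF_FALSE → pop True; no jump. Stack: []
LOAD_FAST_LOAD_FAST v,i → push 10,2. Stack: [10, 2]
BINARY_OP - → 10 - 2 = 8. Stack: [8]
STORE_FAST v → v=8. Stack: []
LOAD_FAST i → push 2. Stack: [2]
LOAD_CONST → push 1. Stack: [2, 1]
BINARY_OP + → 2 + 1 = 3. Stack: [3]
STORE_FAST i → i=3. Stack: []
LOAD_FAST i → push 3. Stack: [3]
LOAD_CONST → push 3. Stack: [3, 3]
COMPARE_OP bool(<) → 3 vs 3 = False. Stack: [False]
POP_JUMP_IF_FALSE → pop False; jump. Stack: []
LOAD_FAST v → push 8. Stack: [8]
RETURN_VALUE → return 8.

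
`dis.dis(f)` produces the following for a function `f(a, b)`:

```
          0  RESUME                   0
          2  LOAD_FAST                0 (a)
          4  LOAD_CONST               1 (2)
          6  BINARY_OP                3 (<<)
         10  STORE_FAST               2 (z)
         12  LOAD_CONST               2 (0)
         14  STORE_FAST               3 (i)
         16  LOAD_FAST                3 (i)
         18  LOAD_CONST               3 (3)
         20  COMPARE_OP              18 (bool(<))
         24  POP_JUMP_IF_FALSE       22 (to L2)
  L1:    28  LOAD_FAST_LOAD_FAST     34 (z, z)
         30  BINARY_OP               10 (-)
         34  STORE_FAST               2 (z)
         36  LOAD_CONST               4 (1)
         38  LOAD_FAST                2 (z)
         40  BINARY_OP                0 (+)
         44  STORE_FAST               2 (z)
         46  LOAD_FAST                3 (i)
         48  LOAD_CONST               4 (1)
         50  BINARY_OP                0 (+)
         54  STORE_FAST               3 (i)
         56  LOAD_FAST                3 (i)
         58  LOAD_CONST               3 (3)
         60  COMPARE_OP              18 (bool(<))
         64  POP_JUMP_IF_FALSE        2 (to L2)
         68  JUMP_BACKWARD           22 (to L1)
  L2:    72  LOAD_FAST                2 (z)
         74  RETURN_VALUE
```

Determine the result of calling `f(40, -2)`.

1

LOAD_FAST a → push 40. Stack: [40]
LOAD_CONST → push 2. Stack: [40, 2]
BINARY_OP << → 40 << 2 = 160. Stack: [160]
STORE_FAST z → z=160. Stack: []
LOAD_CONST → push 0. Stack: [0]
STORE_FAST i → i=0. Stack: []
LOAD_FAST i → push 0. Stack: [0]
LOAD_CONST → push 3. Stack: [0, 3]
COMPARE_OP bool(<) → 0 vs 3 = True. Stack: [True]
POP_JUMP_IF_FALSE → pop True; no jump. Stack: []
LOAD_FAST_LOAD_FAST z,z → push 160,160. Stack: [160, 160]
BINARY_OP - → 160 - 160 = 0. Stack: [0]
STORE_FAST z → z=0. Stack: []
LOAD_CONST → push 1. Stack: [1]
LOAD_FAST z → push 0. Stack: [1, 0]
BINARY_OP + → 1 + 0 = 1. Stack: [1]
STORE_FAST z → z=1. Stack: []
LOAD_FAST i → push 0. Stack: [0]
LOAD_CONST → push 1. Stack: [0, 1]
BINARY_OP + → 0 + 1 = 1. Stack: [1]
STORE_FAST i → i=1. Stack: []
LOAD_FAST i → push 1. Stack: [1]
LOAD_CONST → push 3. Stack: [1, 3]
COMPARE_OP bool(<) → 1 vs 3 = True. Stack: [True]
POP_JUMP_IF_FALSE → pop True; no jump. Stack: []
LOAD_FAST_LOAD_FAST z,z → push 1,1. Stack: [1, 1]
BINARY_OP - → 1 - 1 = 0. Stack: [0]
STORE_FAST z → z=0. Stack: []
LOAD_CONST → push 1. Stack: [1]
LOAD_FAST z → push 0. Stack: [1, 0]
BINARY_OP + → 1 + 0 = 1. Stack: [1]
STORE_FAST z → z=1. Stack: []
LOAD_FAST i → push 1. Stack: [1]
LOAD_CONST → push 1. Stack: [1, 1]
BINARY_OP + → 1 + 1 = 2. Stack: [2]
STORE_FAST i → i=2. Stack: []
LOAD_FAST i → push 2. Stack: [2]
LOAD_CONST → push 3. Stack: [2, 3]
COMPARE_OP bool(<) → 2 vs 3 = True. Stack: [True]
POP_JUMP_IF_FALSE → pop True; no jump. Stack: []
LOAD_FAST_LOAD_FAST z,z → push 1,1. Stack: [1, 1]
BINARY_OP - → 1 - 1 = 0. Stack: [0]
STORE_FAST z → z=0. Stack: []
LOAD_CONST → push 1. Stack: [1]
LOAD_FAST z → push 0. Stack: [1, 0]
BINARY_OP + → 1 + 0 = 1. Stack: [1]
STORE_FAST z → z=1. Stack: []
LOAD_FAST i → push 2. Stack: [2]
LOAD_CONST → push 1. Stack: [2, 1]
BINARY_OP + → 2 + 1 = 3. Stack: [3]
STORE_FAST i → i=3. Stack: []
LOAD_FAST i → push 3. Stack: [3]
LOAD_CONST → push 3. Stack: [3, 3]
COMPARE_OP bool(<) → 3 vs 3 = False. Stack: [False]
POP_JUMP_IF_FALSE → pop False; jump. Stack: []
LOAD_FAST z → push 1. Stack: [1]
RETURN_VALUE → return 1.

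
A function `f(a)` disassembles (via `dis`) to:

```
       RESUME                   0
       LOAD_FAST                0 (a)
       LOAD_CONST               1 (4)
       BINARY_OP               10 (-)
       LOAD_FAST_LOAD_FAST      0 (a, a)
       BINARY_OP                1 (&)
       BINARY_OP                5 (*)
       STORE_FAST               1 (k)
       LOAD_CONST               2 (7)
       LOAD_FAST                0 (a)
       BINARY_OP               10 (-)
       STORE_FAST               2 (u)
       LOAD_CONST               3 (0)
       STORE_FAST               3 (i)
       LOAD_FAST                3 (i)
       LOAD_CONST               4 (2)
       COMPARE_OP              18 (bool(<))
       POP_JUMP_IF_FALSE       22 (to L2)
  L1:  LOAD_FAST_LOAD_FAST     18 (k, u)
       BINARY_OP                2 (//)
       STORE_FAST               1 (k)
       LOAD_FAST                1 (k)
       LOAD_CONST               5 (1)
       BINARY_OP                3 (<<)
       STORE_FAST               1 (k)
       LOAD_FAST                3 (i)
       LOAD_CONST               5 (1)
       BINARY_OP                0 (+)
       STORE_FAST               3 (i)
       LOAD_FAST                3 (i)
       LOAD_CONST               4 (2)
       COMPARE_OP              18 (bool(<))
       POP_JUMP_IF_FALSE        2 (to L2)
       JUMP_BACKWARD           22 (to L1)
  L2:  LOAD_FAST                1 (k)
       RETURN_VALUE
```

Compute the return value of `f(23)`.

6

LOAD_FAST a → push 23. Stack: [23]
LOAD_CONST → push 4. Stack: [23, 4]
BINARY_OP - → 23 - 4 = 19. Stack: [19]
LOAD_FAST_LOAD_FAST a,a → push 23,23. Stack: [19, 23, 23]
BINARY_OP & → 23 & 23 = 23. Stack: [19, 23]
BINARY_OP * → 19 * 23 = 437. Stack: [437]
STORE_FAST k → k=437. Stack: []
LOAD_CONST → push 7. Stack: [7]
LOAD_FAST a → push 23. Stack: [7, 23]
BINARY_OP - → 7 - 23 = -16. Stack: [-16]
STORE_FAST u → u=-16. Stack: []
LOAD_CONST → push 0. Stack: [0]
STORE_FAST i → i=0. Stack: []
LOAD_FAST i → push 0. Stack: [0]
LOAD_CONST → push 2. Stack: [0, 2]
COMPARE_OP bool(<) → 0 vs 2 = True. Stack: [True]
POP_JUMP_IF_FALSE → pop True; no jump. Stack: []
LOAD_FAST_LOAD_FAST k,u → push 437,-16. Stack: [437, -16]
BINARY_OP // → 437 // -16 = -28. Stack: [-28]
STORE_FAST k → k=-28. Stack: []
LOAD_FAST k → push -28. Stack: [-28]
LOAD_CONST → push 1. Stack: [-28, 1]
BINARY_OP << → -28 << 1 = -56. Stack: [-56]
STORE_FAST k → k=-56. Stack: []
LOAD_FAST i → push 0. Stack: [0]
LOAD_CONST → push 1. Stack: [0, 1]
BINARY_OP + → 0 + 1 = 1. Stack: [1]
STORE_FAST i → i=1. Stack: []
LOAD_FAST i → push 1. Stack: [1]
LOAD_CONST → push 2. Stack: [1, 2]
COMPARE_OP bool(<) → 1 vs 2 = True. Stack: [True]
POP_JUMP_IF_FALSE → pop True; no jump. Stack: []
LOAD_FAST_LOAD_FAST k,u → push -56,-16. Stack: [-56, -16]
BINARY_OP // → -56 // -16 = 3. Stack: [3]
STORE_FAST k → k=3. Stack: []
LOAD_FAST k → push 3. Stack: [3]
LOAD_CONST → push 1. Stack: [3, 1]
BINARY_OP << → 3 << 1 = 6. Stack: [6]
STORE_FAST k → k=6. Stack: []
LOAD_FAST i → push 1. Stack: [1]
LOAD_CONST → push 1. Stack: [1, 1]
BINARY_OP + → 1 + 1 = 2. Stack: [2]
STORE_FAST i → i=2. Stack: []
LOAD_FAST i → push 2. Stack: [2]
LOAD_CONST → push 2. Stack: [2, 2]
COMPARE_OP bool(<) → 2 vs 2 = False. Stack: [False]
POP_JUMP_IF_FALSE → pop False; jump. Stack: []
LOAD_FAST k → push 6. Stack: [6]
RETURN_VALUE → return 6.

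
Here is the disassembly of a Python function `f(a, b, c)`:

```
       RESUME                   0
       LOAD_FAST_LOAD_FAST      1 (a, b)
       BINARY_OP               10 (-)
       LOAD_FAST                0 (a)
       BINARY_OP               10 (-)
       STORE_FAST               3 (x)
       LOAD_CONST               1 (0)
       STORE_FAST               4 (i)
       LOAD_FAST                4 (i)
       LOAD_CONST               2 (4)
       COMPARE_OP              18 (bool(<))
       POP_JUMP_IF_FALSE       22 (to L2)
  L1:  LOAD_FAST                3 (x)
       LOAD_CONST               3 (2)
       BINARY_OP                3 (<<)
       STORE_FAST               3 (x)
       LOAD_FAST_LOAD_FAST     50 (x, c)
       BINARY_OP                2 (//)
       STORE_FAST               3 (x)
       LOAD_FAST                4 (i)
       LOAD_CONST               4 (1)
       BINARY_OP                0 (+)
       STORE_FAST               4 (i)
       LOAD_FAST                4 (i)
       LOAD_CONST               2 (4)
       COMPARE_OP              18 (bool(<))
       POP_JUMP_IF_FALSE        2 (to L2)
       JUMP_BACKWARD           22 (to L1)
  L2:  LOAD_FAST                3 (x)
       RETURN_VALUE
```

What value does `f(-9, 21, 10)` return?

-1

LOAD_FAST_LOAD_FAST a,b → push -9,21
BINARY_OP - → -9 - 21 = -30
LOAD_FAST a → push -9
BINARY_OP - → -30 - -9 = -21
STORE_FAST x → x=-21
LOAD_CONST → push 0
STORE_FAST i → i=0
LOAD_FAST i → push 0
LOAD_CONST → push 4
COMPARE_OP bool(<) → 0 vs 4 = True
POP_JUMP_IF_FALSE → pop True; no jump
LOAD_FAST x → push -21
LOAD_CONST → push 2
BINARY_OP << → -21 << 2 = -84
STORE_FAST x → x=-84
LOAD_FAST_LOAD_FAST x,c → push -84,10
BINARY_OP // → -84 // 10 = -9
STORE_FAST x → x=-9
LOAD_FAST i → push 0
LOAD_CONST → push 1
BINARY_OP + → 0 + 1 = 1
STORE_FAST i → i=1
LOAD_FAST i → push 1
LOAD_CONST → push 4
COMPARE_OP bool(<) → 1 vs 4 = True
POP_JUMP_IF_FALSE → pop True; no jump
LOAD_FAST x → push -9
LOAD_CONST → push 2
BINARY_OP << → -9 << 2 = -36
STORE_FAST x → x=-36
LOAD_FAST_LOAD_FAST x,c → push -36,10
BINARY_OP // → -36 // 10 = -4
STORE_FAST x → x=-4
LOAD_FAST i → push 1
LOAD_CONST → push 1
BINARY_OP + → 1 + 1 = 2
STORE_FAST i → i=2
LOAD_FAST i → push 2
LOAD_CONST → push 4
COMPARE_OP bool(<) → 2 vs 4 = True
POP_JUMP_IF_FALSE → pop True; no jump
LOAD_FAST x → push -4
LOAD_CONST → push 2
BINARY_OP << → -4 << 2 = -16
STORE_FAST x → x=-16
LOAD_FAST_LOAD_FAST x,c → push -16,10
BINARY_OP // → -16 // 10 = -2
STORE_FAST x → x=-2
LOAD_FAST i → push 2
LOAD_CONST → push 1
BINARY_OP + → 2 + 1 = 3
STORE_FAST i → i=3
LOAD_FAST i → push 3
LOAD_CONST → push 4
COMPARE_OP bool(<) → 3 vs 4 = True
POP_JUMP_IF_FALSE → pop True; no jump
LOAD_FAST x → push -2
LOAD_CONST → push 2
BINARY_OP << → -2 << 2 = -8
STORE_FAST x → x=-8
LOAD_FAST_LOAD_FAST x,c → push -8,10
BINARY_OP // → -8 // 10 = -1
STORE_FAST x → x=-1
LOAD_FAST i → push 3
LOAD_CONST → push 1
BINARY_OP + → 3 + 1 = 4
STORE_FAST i → i=4
LOAD_FAST i → push 4
LOAD_CONST → push 4
COMPARE_OP bool(<) → 4 vs 4 = False
POP_JUMP_IF_FALSE → pop False; jump
LOAD_FAST x → push -1
RETURN_VALUE → return -1.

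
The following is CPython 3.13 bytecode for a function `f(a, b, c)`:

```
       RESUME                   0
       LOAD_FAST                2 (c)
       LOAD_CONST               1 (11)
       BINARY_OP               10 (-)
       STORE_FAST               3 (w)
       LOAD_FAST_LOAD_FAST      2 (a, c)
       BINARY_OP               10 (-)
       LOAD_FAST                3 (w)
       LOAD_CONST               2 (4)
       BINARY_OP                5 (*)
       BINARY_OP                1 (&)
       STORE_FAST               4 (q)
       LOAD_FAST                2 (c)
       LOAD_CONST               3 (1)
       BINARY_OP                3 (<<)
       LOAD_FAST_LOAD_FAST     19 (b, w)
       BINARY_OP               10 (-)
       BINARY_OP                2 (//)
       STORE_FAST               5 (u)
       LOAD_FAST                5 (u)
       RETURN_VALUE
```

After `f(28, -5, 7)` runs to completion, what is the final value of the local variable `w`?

-4

LOAD_FAST c → push 7. Stack: [7]
LOAD_CONST → push 11. Stack: [7, 11]
BINARY_OP - → 7 - 11 = -4. Stack: [-4]
STORE_FAST w → w=-4. Stack: []
LOAD_FAST_LOAD_FAST a,c → push 28,7. Stack: [28, 7]
BINARY_OP - → 28 - 7 = 21. Stack: [21]
LOAD_FAST w → push -4. Stack: [21, -4]
LOAD_CONST → push 4. Stack: [21, -4, 4]
BINARY_OP * → -4 * 4 = -16. Stack: [21, -16]
BINARY_OP & → 21 & -16 = 16. Stack: [16]
STORE_FAST q → q=16. Stack: []
LOAD_FAST c → push 7. Stack: [7]
LOAD_CONST → push 1. Stack: [7, 1]
BINARY_OP << → 7 << 1 = 14. Stack: [14]
LOAD_FAST_LOAD_FAST b,w → push -5,-4. Stack: [14, -5, -4]
BINARY_OP - → -5 - -4 = -1. Stack: [14, -1]
BINARY_OP // → 14 // -1 = -14. Stack: [-14]
STORE_FAST u → u=-14. Stack: []
LOAD_FAST u → push -14. Stack: [-14]
RETURN_VALUE → return -14.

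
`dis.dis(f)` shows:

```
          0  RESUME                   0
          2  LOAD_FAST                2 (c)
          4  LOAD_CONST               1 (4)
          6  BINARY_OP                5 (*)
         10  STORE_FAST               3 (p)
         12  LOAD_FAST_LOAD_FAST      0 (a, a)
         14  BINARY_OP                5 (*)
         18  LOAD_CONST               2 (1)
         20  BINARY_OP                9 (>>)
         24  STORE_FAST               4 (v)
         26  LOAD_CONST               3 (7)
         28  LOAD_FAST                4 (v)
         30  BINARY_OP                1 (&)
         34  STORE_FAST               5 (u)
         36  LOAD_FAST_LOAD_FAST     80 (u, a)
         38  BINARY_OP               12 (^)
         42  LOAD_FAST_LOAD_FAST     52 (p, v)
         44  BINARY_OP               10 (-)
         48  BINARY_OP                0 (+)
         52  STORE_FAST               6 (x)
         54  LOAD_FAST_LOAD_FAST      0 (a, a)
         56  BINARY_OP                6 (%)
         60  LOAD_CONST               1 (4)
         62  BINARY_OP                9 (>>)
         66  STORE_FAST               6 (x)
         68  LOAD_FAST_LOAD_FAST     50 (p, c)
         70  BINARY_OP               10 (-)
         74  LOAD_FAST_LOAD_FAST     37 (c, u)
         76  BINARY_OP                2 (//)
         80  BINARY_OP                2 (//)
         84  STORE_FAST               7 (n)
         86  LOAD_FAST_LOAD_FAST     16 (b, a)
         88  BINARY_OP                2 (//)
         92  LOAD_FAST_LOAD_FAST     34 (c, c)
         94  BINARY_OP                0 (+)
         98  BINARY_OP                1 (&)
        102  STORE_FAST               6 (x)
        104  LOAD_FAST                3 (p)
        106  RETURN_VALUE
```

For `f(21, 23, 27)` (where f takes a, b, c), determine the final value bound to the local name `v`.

220

LOAD_FAST c → push 27. Stack: [27]
LOAD_CONST → push 4. Stack: [27, 4]
BINARY_OP * → 27 * 4 = 108. Stack: [108]
STORE_FAST p → p=108. Stack: []
LOAD_FAST_LOAD_FAST a,a → push 21,21. Stack: [21, 21]
BINARY_OP * → 21 * 21 = 441. Stack: [441]
LOAD_CONST → push 1. Stack: [441, 1]
BINARY_OP >> → 441 >> 1 = 220. Stack: [220]
STORE_FAST v → v=220. Stack: []
LOAD_CONST → push 7. Stack: [7]
LOAD_FAST v → push 220. Stack: [7, 220]
BINARY_OP & → 7 & 220 = 4. Stack: [4]
STORE_FAST u → u=4. Stack: []
LOAD_FAST_LOAD_FAST u,a → push 4,21. Stack: [4, 21]
BINARY_OP ^ → 4 ^ 21 = 17. Stack: [17]
LOAD_FAST_LOAD_FAST p,v → push 108,220. Stack: [17, 108, 220]
BINARY_OP - → 108 - 220 = -112. Stack: [17, -112]
BINARY_OP + → 17 + -112 = -95. Stack: [-95]
STORE_FAST x → x=-95. Stack: []
LOAD_FAST_LOAD_FAST a,a → push 21,21. Stack: [21, 21]
BINARY_OP % → 21 % 21 = 0. Stack: [0]
LOAD_CONST → push 4. Stack: [0, 4]
BINARY_OP >> → 0 >> 4 = 0. Stack: [0]
STORE_FAST x → x=0. Stack: []
LOAD_FAST_LOAD_FAST p,c → push 108,27. Stack: [108, 27]
BINARY_OP - → 108 - 27 = 81. Stack: [81]
LOAD_FAST_LOAD_FAST c,u → push 27,4. Stack: [81, 27, 4]
BINARY_OP // → 27 // 4 = 6. Stack: [81, 6]
BINARY_OP // → 81 // 6 = 13. Stack: [13]
STORE_FAST n → n=13. Stack: []
LOAD_FAST_LOAD_FAST b,a → push 23,21. Stack: [23, 21]
BINARY_OP // → 23 // 21 = 1. Stack: [1]
LOAD_FAST_LOAD_FAST c,c → push 27,27. Stack: [1, 27, 27]
BINARY_OP + → 27 + 27 = 54. Stack: [1, 54]
BINARY_OP & → 1 & 54 = 0. Stack: [0]
STORE_FAST x → x=0. Stack: []
LOAD_FAST p → push 108. Stack: [108]
RETURN_VALUE → return 108.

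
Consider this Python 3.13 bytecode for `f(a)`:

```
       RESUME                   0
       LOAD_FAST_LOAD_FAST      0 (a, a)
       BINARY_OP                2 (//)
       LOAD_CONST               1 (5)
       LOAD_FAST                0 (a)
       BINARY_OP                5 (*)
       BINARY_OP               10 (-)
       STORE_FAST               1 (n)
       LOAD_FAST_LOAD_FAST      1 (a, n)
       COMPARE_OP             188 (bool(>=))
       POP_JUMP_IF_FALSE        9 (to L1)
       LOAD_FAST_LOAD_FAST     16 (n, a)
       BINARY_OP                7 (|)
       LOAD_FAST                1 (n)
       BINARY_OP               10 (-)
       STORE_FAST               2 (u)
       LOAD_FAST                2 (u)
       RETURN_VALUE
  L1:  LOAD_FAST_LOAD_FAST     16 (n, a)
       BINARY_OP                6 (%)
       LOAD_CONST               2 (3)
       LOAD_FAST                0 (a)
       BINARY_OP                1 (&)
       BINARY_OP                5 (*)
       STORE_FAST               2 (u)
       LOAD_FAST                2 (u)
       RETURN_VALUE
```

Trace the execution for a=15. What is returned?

9

LOAD_FAST_LOAD_FAST a,a → push 15,15. Stack: [15, 15]
BINARY_OP // → 15 // 15 = 1. Stack: [1]
LOAD_CONST → push 5. Stack: [1, 5]
LOAD_FAST a → push 15. Stack: [1, 5, 15]
BINARY_OP * → 5 * 15 = 75. Stack: [1, 75]
BINARY_OP - → 1 - 75 = -74. Stack: [-74]
STORE_FAST n → n=-74. Stack: []
LOAD_FAST_LOAD_FAST a,n → push 15,-74. Stack: [15, -74]
COMPARE_OP bool(>=) → 15 vs -74 = True. Stack: [True]
POP_JUMP_IF_FALSE → pop True; no jump. Stack: []
LOAD_FAST_LOAD_FAST n,a → push -74,15. Stack: [-74, 15]
BINARY_OP | → -74 | 15 = -65. Stack: [-65]
LOAD_FAST n → push -74. Stack: [-65, -74]
BINARY_OP - → -65 - -74 = 9. Stack: [9]
STORE_FAST u → u=9. Stack: []
LOAD_FAST u → push 9. Stack: [9]
RETURN_VALUE → return 9.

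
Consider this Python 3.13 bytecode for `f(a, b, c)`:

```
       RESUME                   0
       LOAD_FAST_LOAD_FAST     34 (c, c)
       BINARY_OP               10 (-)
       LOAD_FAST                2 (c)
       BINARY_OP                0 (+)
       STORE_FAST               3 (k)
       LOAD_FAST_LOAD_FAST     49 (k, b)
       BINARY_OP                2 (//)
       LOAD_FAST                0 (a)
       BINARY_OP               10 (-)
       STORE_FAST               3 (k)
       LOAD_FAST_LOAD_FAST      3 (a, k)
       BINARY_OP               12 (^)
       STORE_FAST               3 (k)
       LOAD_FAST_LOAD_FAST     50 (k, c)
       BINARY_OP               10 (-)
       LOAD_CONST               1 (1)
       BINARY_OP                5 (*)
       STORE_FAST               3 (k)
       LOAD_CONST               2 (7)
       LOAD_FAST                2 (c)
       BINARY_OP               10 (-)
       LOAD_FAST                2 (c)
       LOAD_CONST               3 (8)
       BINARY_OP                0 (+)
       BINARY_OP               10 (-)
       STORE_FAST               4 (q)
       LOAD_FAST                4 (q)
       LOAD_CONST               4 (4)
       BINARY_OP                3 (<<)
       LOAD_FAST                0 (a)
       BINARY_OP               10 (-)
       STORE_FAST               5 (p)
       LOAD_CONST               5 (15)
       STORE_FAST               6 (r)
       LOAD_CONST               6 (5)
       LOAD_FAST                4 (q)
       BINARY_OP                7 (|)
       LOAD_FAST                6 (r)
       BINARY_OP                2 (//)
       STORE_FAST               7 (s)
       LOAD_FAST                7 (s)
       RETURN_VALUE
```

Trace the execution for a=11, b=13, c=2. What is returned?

LOAD_FAST_LOAD_FAST c,c → push 2,2. Stack: [2, 2]
BINARY_OP - → 2 - 2 = 0. Stack: [0]
LOAD_FAST c → push 2. Stack: [0, 2]
BINARY_OP + → 0 + 2 = 2. Stack: [2]
STORE_FAST k → k=2. Stack: []
LOAD_FAST_LOAD_FAST k,b → push 2,13. Stack: [2, 13]
BINARY_OP // → 2 // 13 = 0. Stack: [0]
LOAD_FAST a → push 11. Stack: [0, 11]
BINARY_OP - → 0 - 11 = -11. Stack: [-11]
STORE_FAST k → k=-11. Stack: []
LOAD_FAST_LOAD_FAST a,k → push 11,-11. Stack: [11, -11]
BINARY_OP ^ → 11 ^ -11 = -2. Stack: [-2]
STORE_FAST k → k=-2. Stack: []
LOAD_FAST_LOAD_FAST k,c → push -2,2. Stack: [-2, 2]
BINARY_OP - → -2 - 2 = -4. Stack: [-4]
LOAD_CONST → push 1. Stack: [-4, 1]
BINARY_OP * → -4 * 1 = -4. Stack: [-4]
STORE_FAST k → k=-4. Stack: []
LOAD_CONST → push 7. Stack: [7]
LOAD_FAST c → push 2. Stack: [7, 2]
BINARY_OP - → 7 - 2 = 5. Stack: [5]
LOAD_FAST c → push 2. Stack: [5, 2]
LOAD_CONST → push 8. Stack: [5, 2, 8]
BINARY_OP + → 2 + 8 = 10. Stack: [5, 10]
BINARY_OP - → 5 - 10 = -5. Stack: [-5]
STORE_FAST q → q=-5. Stack: []
LOAD_FAST q → push -5. Stack: [-5]
LOAD_CONST → push 4. Stack: [-5, 4]
BINARY_OP << → -5 << 4 = -80. Stack: [-80]
LOAD_FAST a → push 11. Stack: [-80, 11]
BINARY_OP - → -80 - 11 = -91. Stack: [-91]
STORE_FAST p → p=-91. Stack: []
LOAD_CONST → push 15. Stack: [15]
STORE_FAST r → r=15. Stack: []
LOAD_CONST → push 5. Stack: [5]
LOAD_FAST q → push -5. Stack: [5, -5]
BINARY_OP | → 5 | -5 = -1. Stack: [-1]
LOAD_FAST r → push 15. Stack: [-1, 15]
BINARY_OP // → -1 // 15 = -1. Stack: [-1]
STORE_FAST s → s=-1. Stack: []
LOAD_FAST s → push -1. Stack: [-1]
RETURN_VALUE → return -1.

-1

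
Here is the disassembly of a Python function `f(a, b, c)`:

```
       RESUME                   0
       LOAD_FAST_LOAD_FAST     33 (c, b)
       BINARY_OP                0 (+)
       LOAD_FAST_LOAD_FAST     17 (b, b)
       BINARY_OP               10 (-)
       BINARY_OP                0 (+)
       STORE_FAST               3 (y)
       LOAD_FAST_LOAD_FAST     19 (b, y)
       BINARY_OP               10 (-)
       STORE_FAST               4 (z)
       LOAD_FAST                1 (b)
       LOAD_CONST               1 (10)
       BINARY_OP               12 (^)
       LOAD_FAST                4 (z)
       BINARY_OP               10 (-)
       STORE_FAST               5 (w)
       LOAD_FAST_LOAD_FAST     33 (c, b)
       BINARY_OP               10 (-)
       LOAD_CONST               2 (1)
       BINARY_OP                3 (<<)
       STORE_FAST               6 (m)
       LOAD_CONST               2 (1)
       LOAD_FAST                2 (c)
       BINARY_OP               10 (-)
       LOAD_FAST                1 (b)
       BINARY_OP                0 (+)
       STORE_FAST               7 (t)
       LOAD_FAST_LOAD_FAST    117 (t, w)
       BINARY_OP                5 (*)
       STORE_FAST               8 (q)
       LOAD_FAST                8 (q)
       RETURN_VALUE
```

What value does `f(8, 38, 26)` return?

910

LOAD_FAST_LOAD_FAST c,b → push 26,38. Stack: [26, 38]
BINARY_OP + → 26 + 38 = 64. Stack: [64]
LOAD_FAST_LOAD_FAST b,b → push 38,38. Stack: [64, 38, 38]
BINARY_OP - → 38 - 38 = 0. Stack: [64, 0]
BINARY_OP + → 64 + 0 = 64. Stack: [64]
STORE_FAST y → y=64. Stack: []
LOAD_FAST_LOAD_FAST b,y → push 38,64. Stack: [38, 64]
BINARY_OP - → 38 - 64 = -26. Stack: [-26]
STORE_FAST z → z=-26. Stack: []
LOAD_FAST b → push 38. Stack: [38]
LOAD_CONST → push 10. Stack: [38, 10]
BINARY_OP ^ → 38 ^ 10 = 44. Stack: [44]
LOAD_FAST z → push -26. Stack: [44, -26]
BINARY_OP - → 44 - -26 = 70. Stack: [70]
STORE_FAST w → w=70. Stack: []
LOAD_FAST_LOAD_FAST c,b → push 26,38. Stack: [26, 38]
BINARY_OP - → 26 - 38 = -12. Stack: [-12]
LOAD_CONST → push 1. Stack: [-12, 1]
BINARY_OP << → -12 << 1 = -24. Stack: [-24]
STORE_FAST m → m=-24. Stack: []
LOAD_CONST → push 1. Stack: [1]
LOAD_FAST c → push 26. Stack: [1, 26]
BINARY_OP - → 1 - 26 = -25. Stack: [-25]
LOAD_FAST b → push 38. Stack: [-25, 38]
BINARY_OP + → -25 + 38 = 13. Stack: [13]
STORE_FAST t → t=13. Stack: []
LOAD_FAST_LOAD_FAST t,w → push 13,70. Stack: [13, 70]
BINARY_OP * → 13 * 70 = 910. Stack: [910]
STORE_FAST q → q=910. Stack: []
LOAD_FAST q → push 910. Stack: [910]
RETURN_VALUE → return 910.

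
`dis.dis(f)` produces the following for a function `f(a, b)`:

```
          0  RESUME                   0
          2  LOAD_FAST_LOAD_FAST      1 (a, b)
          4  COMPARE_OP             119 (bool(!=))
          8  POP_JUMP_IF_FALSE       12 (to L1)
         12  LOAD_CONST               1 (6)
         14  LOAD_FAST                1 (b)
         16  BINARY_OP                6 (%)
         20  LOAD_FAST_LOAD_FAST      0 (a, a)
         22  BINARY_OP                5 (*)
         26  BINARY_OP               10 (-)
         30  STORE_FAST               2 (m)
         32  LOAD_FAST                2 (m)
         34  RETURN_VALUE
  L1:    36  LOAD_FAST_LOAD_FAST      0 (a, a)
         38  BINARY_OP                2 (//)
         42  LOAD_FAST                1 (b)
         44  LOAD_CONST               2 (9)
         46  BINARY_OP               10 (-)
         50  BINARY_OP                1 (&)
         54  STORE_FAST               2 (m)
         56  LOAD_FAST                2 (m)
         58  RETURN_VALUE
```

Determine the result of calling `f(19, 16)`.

LOAD_FAST_LOAD_FAST a,b → push 19,16. Stack: [19, 16]
COMPARE_OP bool(!=) → 19 vs 16 = True. Stack: [True]
POP_JUMP_IF_FALSE → pop True; no jump. Stack: []
LOAD_CONST → push 6. Stack: [6]
LOAD_FAST b → push 16. Stack: [6, 16]
BINARY_OP % → 6 % 16 = 6. Stack: [6]
LOAD_FAST_LOAD_FAST a,a → push 19,19. Stack: [6, 19, 19]
BINARY_OP * → 19 * 19 = 361. Stack: [6, 361]
BINARY_OP - → 6 - 361 = -355. Stack: [-355]
STORE_FAST m → m=-355. Stack: []
LOAD_FAST m → push -355. Stack: [-355]
RETURN_VALUE → return -355.

-355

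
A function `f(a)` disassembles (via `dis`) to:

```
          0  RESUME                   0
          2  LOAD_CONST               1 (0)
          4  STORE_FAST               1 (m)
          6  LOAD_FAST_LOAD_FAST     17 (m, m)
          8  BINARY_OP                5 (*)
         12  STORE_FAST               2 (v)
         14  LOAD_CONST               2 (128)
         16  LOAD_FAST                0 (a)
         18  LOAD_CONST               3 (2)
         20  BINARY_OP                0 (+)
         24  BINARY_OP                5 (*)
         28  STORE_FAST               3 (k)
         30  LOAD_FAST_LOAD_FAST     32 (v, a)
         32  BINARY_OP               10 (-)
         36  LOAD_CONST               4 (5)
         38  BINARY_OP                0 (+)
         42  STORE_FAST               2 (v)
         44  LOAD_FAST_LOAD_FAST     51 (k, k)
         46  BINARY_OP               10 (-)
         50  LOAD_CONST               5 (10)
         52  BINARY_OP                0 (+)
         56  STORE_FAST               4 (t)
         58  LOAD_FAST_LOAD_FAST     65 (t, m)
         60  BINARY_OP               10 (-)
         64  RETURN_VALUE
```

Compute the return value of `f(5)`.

10

LOAD_CONST → push 0. Stack: [0]
STORE_FAST m → m=0. Stack: []
LOAD_FAST_LOAD_FAST m,m → push 0,0. Stack: [0, 0]
BINARY_OP * → 0 * 0 = 0. Stack: [0]
STORE_FAST v → v=0. Stack: []
LOAD_CONST → push 128. Stack: [128]
LOAD_FAST a → push 5. Stack: [128, 5]
LOAD_CONST → push 2. Stack: [128, 5, 2]
BINARY_OP + → 5 + 2 = 7. Stack: [128, 7]
BINARY_OP * → 128 * 7 = 896. Stack: [896]
STORE_FAST k → k=896. Stack: []
LOAD_FAST_LOAD_FAST v,a → push 0,5. Stack: [0, 5]
BINARY_OP - → 0 - 5 = -5. Stack: [-5]
LOAD_CONST → push 5. Stack: [-5, 5]
BINARY_OP + → -5 + 5 = 0. Stack: [0]
STORE_FAST v → v=0. Stack: []
LOAD_FAST_LOAD_FAST k,k → push 896,896. Stack: [896, 896]
BINARY_OP - → 896 - 896 = 0. Stack: [0]
LOAD_CONST → push 10. Stack: [0, 10]
BINARY_OP + → 0 + 10 = 10. Stack: [10]
STORE_FAST t → t=10. Stack: []
LOAD_FAST_LOAD_FAST t,m → push 10,0. Stack: [10, 0]
BINARY_OP - → 10 - 0 = 10. Stack: [10]
RETURN_VALUE → return 10.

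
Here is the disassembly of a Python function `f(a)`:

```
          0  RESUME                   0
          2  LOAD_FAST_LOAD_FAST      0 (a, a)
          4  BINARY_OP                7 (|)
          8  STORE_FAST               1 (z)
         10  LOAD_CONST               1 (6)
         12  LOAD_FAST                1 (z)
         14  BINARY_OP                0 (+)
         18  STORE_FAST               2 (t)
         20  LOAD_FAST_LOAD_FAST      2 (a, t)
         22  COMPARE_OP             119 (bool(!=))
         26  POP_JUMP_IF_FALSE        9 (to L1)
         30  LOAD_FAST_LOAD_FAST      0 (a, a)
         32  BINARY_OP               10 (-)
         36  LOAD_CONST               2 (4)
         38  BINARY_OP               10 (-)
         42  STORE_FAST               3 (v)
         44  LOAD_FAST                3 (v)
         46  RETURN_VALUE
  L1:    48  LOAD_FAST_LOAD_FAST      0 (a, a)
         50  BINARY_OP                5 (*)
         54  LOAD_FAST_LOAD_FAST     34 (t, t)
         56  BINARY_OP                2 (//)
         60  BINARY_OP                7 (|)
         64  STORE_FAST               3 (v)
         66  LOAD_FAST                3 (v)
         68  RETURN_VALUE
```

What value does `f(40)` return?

LOAD_FAST_LOAD_FAST a,a → push 40,40. Stack: [40, 40]
BINARY_OP | → 40 | 40 = 40. Stack: [40]
STORE_FAST z → z=40. Stack: []
LOAD_CONST → push 6. Stack: [6]
LOAD_FAST z → push 40. Stack: [6, 40]
BINARY_OP + → 6 + 40 = 46. Stack: [46]
STORE_FAST t → t=46. Stack: []
LOAD_FAST_LOAD_FAST a,t → push 40,46. Stack: [40, 46]
COMPARE_OP bool(!=) → 40 vs 46 = True. Stack: [True]
POP_JUMP_IF_FALSE → pop True; no jump. Stack: []
LOAD_FAST_LOAD_FAST a,a → push 40,40. Stack: [40, 40]
BINARY_OP - → 40 - 40 = 0. Stack: [0]
LOAD_CONST → push 4. Stack: [0, 4]
BINARY_OP - → 0 - 4 = -4. Stack: [-4]
STORE_FAST v → v=-4. Stack: []
LOAD_FAST v → push -4. Stack: [-4]
RETURN_VALUE → return -4.

-4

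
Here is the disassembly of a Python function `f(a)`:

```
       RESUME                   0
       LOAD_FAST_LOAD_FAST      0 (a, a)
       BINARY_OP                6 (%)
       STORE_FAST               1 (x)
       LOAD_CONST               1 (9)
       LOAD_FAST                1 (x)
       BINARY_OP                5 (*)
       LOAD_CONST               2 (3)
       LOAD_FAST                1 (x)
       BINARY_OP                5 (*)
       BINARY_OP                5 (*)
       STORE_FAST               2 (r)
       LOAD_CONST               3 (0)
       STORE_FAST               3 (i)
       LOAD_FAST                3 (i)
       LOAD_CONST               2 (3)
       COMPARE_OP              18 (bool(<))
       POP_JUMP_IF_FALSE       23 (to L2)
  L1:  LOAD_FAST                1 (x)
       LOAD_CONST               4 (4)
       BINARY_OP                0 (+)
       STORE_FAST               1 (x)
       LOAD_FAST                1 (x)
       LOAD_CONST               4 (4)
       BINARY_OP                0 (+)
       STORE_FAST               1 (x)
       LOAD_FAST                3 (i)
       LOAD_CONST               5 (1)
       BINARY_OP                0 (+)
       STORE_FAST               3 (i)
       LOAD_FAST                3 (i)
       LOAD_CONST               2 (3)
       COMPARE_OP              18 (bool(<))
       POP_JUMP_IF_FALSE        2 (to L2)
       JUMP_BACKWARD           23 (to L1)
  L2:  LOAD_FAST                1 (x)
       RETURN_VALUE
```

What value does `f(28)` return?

LOAD_FAST_LOAD_FAST a,a → push 28,28. Stack: [28, 28]
BINARY_OP % → 28 % 28 = 0. Stack: [0]
STORE_FAST x → x=0. Stack: []
LOAD_CONST → push 9. Stack: [9]
LOAD_FAST x → push 0. Stack: [9, 0]
BINARY_OP * → 9 * 0 = 0. Stack: [0]
LOAD_CONST → push 3. Stack: [0, 3]
LOAD_FAST x → push 0. Stack: [0, 3, 0]
BINARY_OP * → 3 * 0 = 0. Stack: [0, 0]
BINARY_OP * → 0 * 0 = 0. Stack: [0]
STORE_FAST r → r=0. Stack: []
LOAD_CONST → push 0. Stack: [0]
STORE_FAST i → i=0. Stack: []
LOAD_FAST i → push 0. Stack: [0]
LOAD_CONST → push 3. Stack: [0, 3]
COMPARE_OP bool(<) → 0 vs 3 = True. Stack: [True]
POP_JUMP_IF_FALSE → pop True; no jump. Stack: []
LOAD_FAST x → push 0. Stack: [0]
LOAD_CONST → push 4. Stack: [0, 4]
BINARY_OP + → 0 + 4 = 4. Stack: [4]
STORE_FAST x → x=4. Stack: []
LOAD_FAST x → push 4. Stack: [4]
LOAD_CONST → push 4. Stack: [4, 4]
BINARY_OP + → 4 + 4 = 8. Stack: [8]
STORE_FAST x → x=8. Stack: []
LOAD_FAST i → push 0. Stack: [0]
LOAD_CONST → push 1. Stack: [0, 1]
BINARY_OP + → 0 + 1 = 1. Stack: [1]
STORE_FAST i → i=1. Stack: []
LOAD_FAST i → push 1. Stack: [1]
LOAD_CONST → push 3. Stack: [1, 3]
COMPARE_OP bool(<) → 1 vs 3 = True. Stack: [True]
POP_JUMP_IF_FALSE → pop True; no jump. Stack: []
LOAD_FAST x → push 8. Stack: [8]
LOAD_CONST → push 4. Stack: [8, 4]
BINARY_OP + → 8 + 4 = 12. Stack: [12]
STORE_FAST x → x=12. Stack: []
LOAD_FAST x → push 12. Stack: [12]
LOAD_CONST → push 4. Stack: [12, 4]
BINARY_OP + → 12 + 4 = 16. Stack: [16]
STORE_FAST x → x=16. Stack: []
LOAD_FAST i → push 1. Stack: [1]
LOAD_CONST → push 1. Stack: [1, 1]
BINARY_OP + → 1 + 1 = 2. Stack: [2]
STORE_FAST i → i=2. Stack: []
LOAD_FAST i → push 2. Stack: [2]
LOAD_CONST → push 3. Stack: [2, 3]
COMPARE_OP bool(<) → 2 vs 3 = True. Stack: [True]
POP_JUMP_IF_FALSE → pop True; no jump. Stack: []
LOAD_FAST x → push 16. Stack: [16]
LOAD_CONST → push 4. Stack: [16, 4]
BINARY_OP + → 16 + 4 = 20. Stack: [20]
STORE_FAST x → x=20. Stack: []
LOAD_FAST x → push 20. Stack: [20]
LOAD_CONST → push 4. Stack: [20, 4]
BINARY_OP + → 20 + 4 = 24. Stack: [24]
STORE_FAST x → x=24. Stack: []
LOAD_FAST i → push 2. Stack: [2]
LOAD_CONST → push 1. Stack: [2, 1]
BINARY_OP + → 2 + 1 = 3. Stack: [3]
STORE_FAST i → i=3. Stack: []
LOAD_FAST i → push 3. Stack: [3]
LOAD_CONST → push 3. Stack: [3, 3]
COMPARE_OP bool(<) → 3 vs 3 = False. Stack: [False]
POP_JUMP_IF_FALSE → pop False; jump. Stack: []
LOAD_FAST x → push 24. Stack: [24]
RETURN_VALUE → return 24.

24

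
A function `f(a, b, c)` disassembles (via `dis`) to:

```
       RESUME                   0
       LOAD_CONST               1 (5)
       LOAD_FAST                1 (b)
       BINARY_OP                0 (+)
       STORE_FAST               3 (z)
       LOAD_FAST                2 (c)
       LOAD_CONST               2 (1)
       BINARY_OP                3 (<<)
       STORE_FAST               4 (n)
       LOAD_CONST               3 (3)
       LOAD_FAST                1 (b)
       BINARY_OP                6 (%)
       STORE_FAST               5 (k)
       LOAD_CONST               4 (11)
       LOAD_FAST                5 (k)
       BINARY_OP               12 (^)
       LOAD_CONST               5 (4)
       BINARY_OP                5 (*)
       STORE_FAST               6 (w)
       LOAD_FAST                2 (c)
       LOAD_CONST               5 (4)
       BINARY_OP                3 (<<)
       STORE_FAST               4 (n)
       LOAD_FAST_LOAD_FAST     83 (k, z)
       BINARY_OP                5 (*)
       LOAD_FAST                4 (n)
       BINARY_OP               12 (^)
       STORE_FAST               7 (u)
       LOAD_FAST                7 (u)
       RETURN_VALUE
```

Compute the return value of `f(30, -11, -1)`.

-64

LOAD_CONST → push 5. Stack: [5]
LOAD_FAST b → push -11. Stack: [5, -11]
BINARY_OP + → 5 + -11 = -6. Stack: [-6]
STORE_FAST z → z=-6. Stack: []
LOAD_FAST c → push -1. Stack: [-1]
LOAD_CONST → push 1. Stack: [-1, 1]
BINARY_OP << → -1 << 1 = -2. Stack: [-2]
STORE_FAST n → n=-2. Stack: []
LOAD_CONST → push 3. Stack: [3]
LOAD_FAST b → push -11. Stack: [3, -11]
BINARY_OP % → 3 % -11 = -8. Stack: [-8]
STORE_FAST k → k=-8. Stack: []
LOAD_CONST → push 11. Stack: [11]
LOAD_FAST k → push -8. Stack: [11, -8]
BINARY_OP ^ → 11 ^ -8 = -13. Stack: [-13]
LOAD_CONST → push 4. Stack: [-13, 4]
BINARY_OP * → -13 * 4 = -52. Stack: [-52]
STORE_FAST w → w=-52. Stack: []
LOAD_FAST c → push -1. Stack: [-1]
LOAD_CONST → push 4. Stack: [-1, 4]
BINARY_OP << → -1 << 4 = -16. Stack: [-16]
STORE_FAST n → n=-16. Stack: []
LOAD_FAST_LOAD_FAST k,z → push -8,-6. Stack: [-8, -6]
BINARY_OP * → -8 * -6 = 48. Stack: [48]
LOAD_FAST n → push -16. Stack: [48, -16]
BINARY_OP ^ → 48 ^ -16 = -64. Stack: [-64]
STORE_FAST u → u=-64. Stack: []
LOAD_FAST u → push -64. Stack: [-64]
RETURN_VALUE → return -64.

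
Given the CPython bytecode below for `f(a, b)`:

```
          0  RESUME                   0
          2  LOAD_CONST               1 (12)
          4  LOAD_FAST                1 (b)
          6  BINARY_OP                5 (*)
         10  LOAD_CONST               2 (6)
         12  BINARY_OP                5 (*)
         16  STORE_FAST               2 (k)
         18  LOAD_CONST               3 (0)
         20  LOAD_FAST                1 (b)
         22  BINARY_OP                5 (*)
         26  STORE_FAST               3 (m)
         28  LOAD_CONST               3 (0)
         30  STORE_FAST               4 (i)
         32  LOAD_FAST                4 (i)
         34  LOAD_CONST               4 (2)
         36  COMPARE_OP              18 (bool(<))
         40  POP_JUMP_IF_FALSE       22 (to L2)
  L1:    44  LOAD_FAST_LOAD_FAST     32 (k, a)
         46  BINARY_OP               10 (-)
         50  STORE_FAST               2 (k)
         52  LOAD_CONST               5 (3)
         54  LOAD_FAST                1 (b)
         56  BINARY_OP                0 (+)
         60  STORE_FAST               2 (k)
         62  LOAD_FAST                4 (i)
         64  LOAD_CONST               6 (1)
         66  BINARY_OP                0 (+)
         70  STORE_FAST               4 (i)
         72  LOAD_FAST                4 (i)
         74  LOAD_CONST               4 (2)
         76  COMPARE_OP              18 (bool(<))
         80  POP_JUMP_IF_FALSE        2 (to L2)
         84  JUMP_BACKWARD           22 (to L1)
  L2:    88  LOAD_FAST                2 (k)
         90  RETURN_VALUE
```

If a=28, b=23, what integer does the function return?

LOAD_CONST → push 12. Stack: [12]
LOAD_FAST b → push 23. Stack: [12, 23]
BINARY_OP * → 12 * 23 = 276. Stack: [276]
LOAD_CONST → push 6. Stack: [276, 6]
BINARY_OP * → 276 * 6 = 1656. Stack: [1656]
STORE_FAST k → k=1656. Stack: []
LOAD_CONST → push 0. Stack: [0]
LOAD_FAST b → push 23. Stack: [0, 23]
BINARY_OP * → 0 * 23 = 0. Stack: [0]
STORE_FAST m → m=0. Stack: []
LOAD_CONST → push 0. Stack: [0]
STORE_FAST i → i=0. Stack: []
LOAD_FAST i → push 0. Stack: [0]
LOAD_CONST → push 2. Stack: [0, 2]
COMPARE_OP bool(<) → 0 vs 2 = True. Stack: [True]
POP_JUMP_IF_FALSE → pop True; no jump. Stack: []
LOAD_FAST_LOAD_FAST k,a → push 1656,28. Stack: [1656, 28]
BINARY_OP - → 1656 - 28 = 1628. Stack: [1628]
STORE_FAST k → k=1628. Stack: []
LOAD_CONST → push 3. Stack: [3]
LOAD_FAST b → push 23. Stack: [3, 23]
BINARY_OP + → 3 + 23 = 26. Stack: [26]
STORE_FAST k → k=26. Stack: []
LOAD_FAST i → push 0. Stack: [0]
LOAD_CONST → push 1. Stack: [0, 1]
BINARY_OP + → 0 + 1 = 1. Stack: [1]
STORE_FAST i → i=1. Stack: []
LOAD_FAST i → push 1. Stack: [1]
LOAD_CONST → push 2. Stack: [1, 2]
COMPARE_OP bool(<) → 1 vs 2 = True. Stack: [True]
POP_JUMP_IF_FALSE → pop True; no jump. Stack: []
LOAD_FAST_LOAD_FAST k,a → push 26,28. Stack: [26, 28]
BINARY_OP - → 26 - 28 = -2. Stack: [-2]
STORE_FAST k → k=-2. Stack: []
LOAD_CONST → push 3. Stack: [3]
LOAD_FAST b → push 23. Stack: [3, 23]
BINARY_OP + → 3 + 23 = 26. Stack: [26]
STORE_FAST k → k=26. Stack: []
LOAD_FAST i → push 1. Stack: [1]
LOAD_CONST → push 1. Stack: [1, 1]
BINARY_OP + → 1 + 1 = 2. Stack: [2]
STORE_FAST i → i=2. Stack: []
LOAD_FAST i → push 2. Stack: [2]
LOAD_CONST → push 2. Stack: [2, 2]
COMPARE_OP bool(<) → 2 vs 2 = False. Stack: [False]
POP_JUMP_IF_FALSE → pop False; jump. Stack: []
LOAD_FAST k → push 26. Stack: [26]
RETURN_VALUE → return 26.

26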